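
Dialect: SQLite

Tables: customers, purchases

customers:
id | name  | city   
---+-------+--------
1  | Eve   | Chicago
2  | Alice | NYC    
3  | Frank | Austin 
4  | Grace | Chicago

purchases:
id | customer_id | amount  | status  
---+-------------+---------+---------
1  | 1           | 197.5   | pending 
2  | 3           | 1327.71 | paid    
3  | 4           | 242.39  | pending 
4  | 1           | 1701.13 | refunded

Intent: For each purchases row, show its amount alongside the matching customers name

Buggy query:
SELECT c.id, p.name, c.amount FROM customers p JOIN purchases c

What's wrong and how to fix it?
Bug: JOIN with no ON clause produces a cartesian product; every purchases row pairs with every customers row

Fix: Specify the join condition linking the foreign key to the parent id

Corrected query:
SELECT c.id, p.name, c.amount FROM customers p JOIN purchases c ON c.customer_id = p.id

Result:
id | name  | amount 
---+-------+--------
1  | Eve   | 197.5  
2  | Frank | 1327.71
3  | Grace | 242.39 
4  | Eve   | 1701.13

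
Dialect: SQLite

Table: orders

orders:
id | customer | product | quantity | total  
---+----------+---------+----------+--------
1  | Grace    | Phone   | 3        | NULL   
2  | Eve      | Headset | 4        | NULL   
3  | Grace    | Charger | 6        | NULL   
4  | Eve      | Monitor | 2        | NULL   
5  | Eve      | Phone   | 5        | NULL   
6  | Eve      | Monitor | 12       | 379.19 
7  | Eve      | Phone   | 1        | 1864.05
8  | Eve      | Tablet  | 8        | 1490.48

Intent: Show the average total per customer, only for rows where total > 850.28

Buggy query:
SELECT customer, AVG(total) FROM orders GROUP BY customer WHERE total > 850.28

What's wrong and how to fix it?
Bug: Row-level WHERE must come before GROUP BY in the clause order

Fix: Place WHERE between FROM and GROUP BY

Corrected query:
SELECT customer, AVG(total) FROM orders WHERE total > 850.28 GROUP BY customer

Result:
customer | AVG(total)
---------+-----------
Eve      | 1677.265  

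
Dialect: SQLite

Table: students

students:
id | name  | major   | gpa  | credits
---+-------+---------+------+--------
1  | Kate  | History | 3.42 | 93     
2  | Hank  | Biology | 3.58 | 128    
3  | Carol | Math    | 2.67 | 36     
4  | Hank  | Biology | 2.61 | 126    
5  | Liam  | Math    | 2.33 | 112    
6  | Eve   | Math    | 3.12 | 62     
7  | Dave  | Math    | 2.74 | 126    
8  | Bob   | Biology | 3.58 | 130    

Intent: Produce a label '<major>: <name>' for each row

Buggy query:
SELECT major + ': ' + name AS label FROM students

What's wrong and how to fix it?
Bug: SQLite uses || for string concatenation; + coerces text to numbers (yielding 0)

Fix: Use the || operator for string concatenation

Corrected query:
SELECT major || ': ' || name AS label FROM students

Result:
label        
-------------
History: Kate
Biology: Hank
Math: Carol  
Biology: Hank
Math: Liam   
Math: Eve    
Math: Dave   
Biology: Bob 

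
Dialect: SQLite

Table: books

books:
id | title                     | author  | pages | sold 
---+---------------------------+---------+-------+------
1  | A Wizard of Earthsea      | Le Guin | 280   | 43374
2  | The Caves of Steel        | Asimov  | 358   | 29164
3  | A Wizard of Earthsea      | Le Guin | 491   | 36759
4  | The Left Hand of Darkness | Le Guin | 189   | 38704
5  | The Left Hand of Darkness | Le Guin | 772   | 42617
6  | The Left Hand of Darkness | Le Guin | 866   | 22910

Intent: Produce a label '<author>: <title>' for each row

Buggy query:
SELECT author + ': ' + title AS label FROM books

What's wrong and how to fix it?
Bug: '+' is numeric addition; on text columns SQLite converts them to 0 instead of concatenating

Fix: Replace + with || to concatenate text

Corrected query:
SELECT author || ': ' || title AS label FROM books

Result:
label                             
----------------------------------
Le Guin: A Wizard of Earthsea     
Asimov: The Caves of Steel        
Le Guin: A Wizard of Earthsea     
Le Guin: The Left Hand of Darkness
Le Guin: The Left Hand of Darkness
Le Guin: The Left Hand of Darkness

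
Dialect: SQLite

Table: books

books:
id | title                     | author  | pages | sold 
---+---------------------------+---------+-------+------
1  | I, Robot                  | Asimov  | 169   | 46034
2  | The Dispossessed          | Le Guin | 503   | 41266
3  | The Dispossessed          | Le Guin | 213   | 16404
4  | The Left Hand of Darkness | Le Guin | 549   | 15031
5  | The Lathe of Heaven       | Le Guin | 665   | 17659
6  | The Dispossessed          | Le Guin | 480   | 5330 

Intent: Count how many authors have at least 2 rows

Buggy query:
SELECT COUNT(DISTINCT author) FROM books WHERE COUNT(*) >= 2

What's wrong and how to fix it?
Bug: COUNT(*) cannot appear in WHERE; the per-group count doesn't exist yet

Fix: Use a subquery that GROUPs and filters with HAVING, then count its rows

Corrected query:
SELECT COUNT(*) FROM (SELECT author FROM books GROUP BY author HAVING COUNT(*) >= 2)

Result:
COUNT(*)
--------
1       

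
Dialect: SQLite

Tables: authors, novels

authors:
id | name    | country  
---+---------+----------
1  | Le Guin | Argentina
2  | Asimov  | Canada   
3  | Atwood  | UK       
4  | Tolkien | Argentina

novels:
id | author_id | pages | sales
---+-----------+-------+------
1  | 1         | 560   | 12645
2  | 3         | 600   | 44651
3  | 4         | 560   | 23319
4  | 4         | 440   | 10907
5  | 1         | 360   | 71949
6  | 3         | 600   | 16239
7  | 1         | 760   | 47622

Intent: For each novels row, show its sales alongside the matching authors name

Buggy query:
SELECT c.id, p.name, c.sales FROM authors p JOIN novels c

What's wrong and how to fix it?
Bug: Missing join condition: each novels row is matched to all authors rows instead of just its own

Fix: Specify the join condition linking the foreign key to the parent id

Corrected query:
SELECT c.id, p.name, c.sales FROM authors p JOIN novels c ON c.author_id = p.id

Result:
id | name    | sales
---+---------+------
1  | Le Guin | 12645
2  | Atwood  | 44651
3  | Tolkien | 23319
4  | Tolkien | 10907
5  | Le Guin | 71949
6  | Atwood  | 16239
7  | Le Guin | 47622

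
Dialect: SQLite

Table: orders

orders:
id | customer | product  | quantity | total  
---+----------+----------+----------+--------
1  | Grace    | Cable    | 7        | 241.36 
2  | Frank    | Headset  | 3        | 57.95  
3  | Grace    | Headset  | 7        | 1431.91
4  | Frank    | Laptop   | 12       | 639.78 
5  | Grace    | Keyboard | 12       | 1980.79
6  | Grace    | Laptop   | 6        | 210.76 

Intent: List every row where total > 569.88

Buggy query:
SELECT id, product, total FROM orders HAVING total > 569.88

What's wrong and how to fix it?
Bug: HAVING filters the output of aggregation, but this query has no GROUP BY and no aggregate functions, so SQLite rejects it (HAVING clause on a non-aggregate query); the condition here is per row

Fix: Replace HAVING with WHERE since the condition applies to individual rows

Corrected query:
SELECT id, product, total FROM orders WHERE total > 569.88

Result:
id | product  | total  
---+----------+--------
3  | Headset  | 1431.91
4  | Laptop   | 639.78 
5  | Keyboard | 1980.79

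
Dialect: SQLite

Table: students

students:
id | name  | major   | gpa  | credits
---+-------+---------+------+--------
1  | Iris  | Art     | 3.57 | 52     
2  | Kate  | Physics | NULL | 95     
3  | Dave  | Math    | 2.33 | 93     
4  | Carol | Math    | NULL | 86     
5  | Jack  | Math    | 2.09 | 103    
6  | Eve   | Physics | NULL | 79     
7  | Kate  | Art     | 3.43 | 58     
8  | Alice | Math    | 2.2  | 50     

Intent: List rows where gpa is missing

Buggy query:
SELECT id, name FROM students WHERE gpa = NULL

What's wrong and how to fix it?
Bug: Comparing to NULL with '=' never matches; NULL = NULL is unknown, not true

Fix: Replace '= NULL' with 'IS NULL'

Corrected query:
SELECT id, name FROM students WHERE gpa IS NULL

Result:
id | name 
---+------
2  | Kate 
4  | Carol
6  | Eve  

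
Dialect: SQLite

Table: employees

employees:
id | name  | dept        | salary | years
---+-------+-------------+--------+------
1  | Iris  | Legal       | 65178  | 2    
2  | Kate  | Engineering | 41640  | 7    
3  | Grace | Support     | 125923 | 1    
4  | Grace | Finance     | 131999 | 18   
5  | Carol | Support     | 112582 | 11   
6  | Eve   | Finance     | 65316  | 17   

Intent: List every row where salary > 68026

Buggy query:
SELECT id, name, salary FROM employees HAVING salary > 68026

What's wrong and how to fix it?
Bug: HAVING filters the output of aggregation, but this query has no GROUP BY and no aggregate functions, so SQLite rejects it (HAVING clause on a non-aggregate query); the condition here is per row

Fix: Use WHERE for row-level filtering

Corrected query:
SELECT id, name, salary FROM employees WHERE salary > 68026

Result:
id | name  | salary
---+-------+-------
3  | Grace | 125923
4  | Grace | 131999
5  | Carol | 112582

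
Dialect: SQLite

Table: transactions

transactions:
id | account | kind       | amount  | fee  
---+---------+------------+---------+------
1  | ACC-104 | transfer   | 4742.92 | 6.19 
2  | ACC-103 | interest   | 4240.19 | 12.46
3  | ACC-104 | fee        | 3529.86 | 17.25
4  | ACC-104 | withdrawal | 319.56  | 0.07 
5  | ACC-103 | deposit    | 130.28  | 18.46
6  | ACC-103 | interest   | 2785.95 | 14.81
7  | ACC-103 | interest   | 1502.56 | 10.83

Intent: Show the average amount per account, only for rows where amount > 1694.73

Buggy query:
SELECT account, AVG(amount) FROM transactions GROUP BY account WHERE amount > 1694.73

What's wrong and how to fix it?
Bug: Row-level WHERE must come before GROUP BY in the clause order

Fix: Move the WHERE clause before GROUP BY

Corrected query:
SELECT account, AVG(amount) FROM transactions WHERE amount > 1694.73 GROUP BY account

Result:
account | AVG(amount)
--------+------------
ACC-103 | 3513.07    
ACC-104 | 4136.39    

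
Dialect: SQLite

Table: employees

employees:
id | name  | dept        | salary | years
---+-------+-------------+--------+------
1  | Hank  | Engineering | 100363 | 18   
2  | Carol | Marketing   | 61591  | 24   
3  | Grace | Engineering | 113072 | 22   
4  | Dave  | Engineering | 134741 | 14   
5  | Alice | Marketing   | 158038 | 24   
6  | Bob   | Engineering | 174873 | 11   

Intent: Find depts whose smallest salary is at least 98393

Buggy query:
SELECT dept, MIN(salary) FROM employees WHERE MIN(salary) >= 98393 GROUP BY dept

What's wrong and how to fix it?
Bug: MIN() in WHERE is a misuse of aggregate

Fix: Use HAVING for the per-group MIN condition

Corrected query:
SELECT dept, MIN(salary) FROM employees GROUP BY dept HAVING MIN(salary) >= 98393

Result:
dept        | MIN(salary)
------------+------------
Engineering | 100363     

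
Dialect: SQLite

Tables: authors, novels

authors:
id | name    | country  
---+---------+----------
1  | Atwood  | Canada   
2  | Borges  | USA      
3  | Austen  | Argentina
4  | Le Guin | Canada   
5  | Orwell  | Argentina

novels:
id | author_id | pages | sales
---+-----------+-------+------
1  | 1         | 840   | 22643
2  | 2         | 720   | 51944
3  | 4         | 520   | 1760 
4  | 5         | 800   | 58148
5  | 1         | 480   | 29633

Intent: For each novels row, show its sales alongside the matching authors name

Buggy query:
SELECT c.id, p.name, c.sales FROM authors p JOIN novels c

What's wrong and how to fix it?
Bug: Missing join condition: each novels row is matched to all authors rows instead of just its own

Fix: Add ON c.author_id = p.id to the JOIN

Corrected query:
SELECT c.id, p.name, c.sales FROM authors p JOIN novels c ON c.author_id = p.id

Result:
id | name    | sales
---+---------+------
1  | Atwood  | 22643
2  | Borges  | 51944
3  | Le Guin | 1760 
4  | Orwell  | 58148
5  | Atwood  | 29633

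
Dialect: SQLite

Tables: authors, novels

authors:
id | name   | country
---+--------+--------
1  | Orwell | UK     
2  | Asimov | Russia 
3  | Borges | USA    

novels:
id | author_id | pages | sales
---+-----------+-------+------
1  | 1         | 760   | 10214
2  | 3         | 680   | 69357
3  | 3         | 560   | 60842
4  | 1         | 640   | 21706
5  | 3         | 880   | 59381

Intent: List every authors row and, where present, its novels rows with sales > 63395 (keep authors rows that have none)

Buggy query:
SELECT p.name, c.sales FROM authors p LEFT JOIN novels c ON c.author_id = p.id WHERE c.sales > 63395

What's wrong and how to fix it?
Bug: Filtering c.sales in WHERE discards the NULL rows produced by LEFT JOIN, turning it into an inner join

Fix: Put 'c.sales > 63395' in the JOIN's ON clause instead of WHERE

Corrected query:
SELECT p.name, c.sales FROM authors p LEFT JOIN novels c ON c.author_id = p.id AND c.sales > 63395

Result:
name   | sales
-------+------
Orwell | NULL 
Asimov | NULL 
Borges | 69357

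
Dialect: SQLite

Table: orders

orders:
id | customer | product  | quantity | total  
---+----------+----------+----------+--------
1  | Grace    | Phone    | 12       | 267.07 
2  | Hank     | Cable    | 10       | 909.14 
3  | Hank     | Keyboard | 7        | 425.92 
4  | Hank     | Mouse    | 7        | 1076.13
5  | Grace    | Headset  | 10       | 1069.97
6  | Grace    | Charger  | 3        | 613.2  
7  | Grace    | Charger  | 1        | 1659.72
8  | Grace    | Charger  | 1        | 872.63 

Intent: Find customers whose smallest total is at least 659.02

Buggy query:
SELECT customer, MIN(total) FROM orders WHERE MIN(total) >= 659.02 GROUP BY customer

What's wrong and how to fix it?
Bug: MIN() in WHERE is a misuse of aggregate

Fix: Replace WHERE with HAVING after the GROUP BY

Corrected query:
SELECT customer, MIN(total) FROM orders GROUP BY customer HAVING MIN(total) >= 659.02

Result:
(no rows)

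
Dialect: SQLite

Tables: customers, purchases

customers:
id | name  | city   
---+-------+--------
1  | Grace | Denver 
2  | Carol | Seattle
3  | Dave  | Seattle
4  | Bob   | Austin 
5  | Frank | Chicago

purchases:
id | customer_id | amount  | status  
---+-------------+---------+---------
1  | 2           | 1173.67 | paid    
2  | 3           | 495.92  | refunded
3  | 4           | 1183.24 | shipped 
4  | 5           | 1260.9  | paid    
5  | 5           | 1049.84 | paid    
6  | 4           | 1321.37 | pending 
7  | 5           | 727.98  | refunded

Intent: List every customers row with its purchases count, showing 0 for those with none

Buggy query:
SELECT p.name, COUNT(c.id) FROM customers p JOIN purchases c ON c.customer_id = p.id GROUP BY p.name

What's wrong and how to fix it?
Bug: An inner join excludes parents with zero children

Fix: Switch to LEFT JOIN to retain unmatched parent rows

Corrected query:
SELECT p.name, COUNT(c.id) FROM customers p LEFT JOIN purchases c ON c.customer_id = p.id GROUP BY p.name

Result:
name  | COUNT(c.id)
------+------------
Bob   | 2          
Carol | 1          
Dave  | 1          
Frank | 3          
Grace | 0          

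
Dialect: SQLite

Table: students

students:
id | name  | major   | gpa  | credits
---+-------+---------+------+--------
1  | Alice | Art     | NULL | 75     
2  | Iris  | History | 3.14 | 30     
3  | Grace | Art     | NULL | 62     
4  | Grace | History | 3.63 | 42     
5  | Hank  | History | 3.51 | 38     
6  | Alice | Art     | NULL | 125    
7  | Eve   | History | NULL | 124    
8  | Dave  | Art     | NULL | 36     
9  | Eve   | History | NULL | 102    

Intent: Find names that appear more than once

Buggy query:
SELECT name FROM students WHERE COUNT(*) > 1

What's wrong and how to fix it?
Bug: WHERE can't reference COUNT(*); aggregates are computed after WHERE

Fix: Group first, then use HAVING for the count condition

Corrected query:
SELECT name FROM students GROUP BY name HAVING COUNT(*) > 1

Result:
name 
-----
Alice
Eve  
Grace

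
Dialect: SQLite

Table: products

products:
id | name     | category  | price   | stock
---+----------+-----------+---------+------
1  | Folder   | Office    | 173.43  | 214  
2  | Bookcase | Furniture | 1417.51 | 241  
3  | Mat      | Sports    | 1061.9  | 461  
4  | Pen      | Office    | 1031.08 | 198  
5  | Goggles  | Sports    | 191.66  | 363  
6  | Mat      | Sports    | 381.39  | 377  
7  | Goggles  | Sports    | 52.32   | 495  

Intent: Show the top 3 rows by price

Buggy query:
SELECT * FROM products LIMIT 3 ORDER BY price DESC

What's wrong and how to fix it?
Bug: LIMIT must come after ORDER BY

Fix: Sort with ORDER BY, then apply LIMIT

Corrected query:
SELECT * FROM products ORDER BY price DESC LIMIT 3

Result:
id | name     | category  | price   | stock
---+----------+-----------+---------+------
2  | Bookcase | Furniture | 1417.51 | 241  
3  | Mat      | Sports    | 1061.9  | 461  
4  | Pen      | Office    | 1031.08 | 198  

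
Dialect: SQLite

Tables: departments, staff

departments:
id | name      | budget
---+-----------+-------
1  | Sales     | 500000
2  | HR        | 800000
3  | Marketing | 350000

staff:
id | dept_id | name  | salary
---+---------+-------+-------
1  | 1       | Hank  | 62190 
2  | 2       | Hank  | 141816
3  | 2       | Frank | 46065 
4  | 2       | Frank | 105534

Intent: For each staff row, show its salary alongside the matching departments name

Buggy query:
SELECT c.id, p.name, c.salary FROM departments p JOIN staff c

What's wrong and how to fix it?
Bug: JOIN with no ON clause produces a cartesian product; every staff row pairs with every departments row

Fix: Specify the join condition linking the foreign key to the parent id

Corrected query:
SELECT c.id, p.name, c.salary FROM departments p JOIN staff c ON c.dept_id = p.id

Result:
id | name  | salary
---+-------+-------
1  | Sales | 62190 
2  | HR    | 141816
3  | HR    | 46065 
4  | HR    | 105534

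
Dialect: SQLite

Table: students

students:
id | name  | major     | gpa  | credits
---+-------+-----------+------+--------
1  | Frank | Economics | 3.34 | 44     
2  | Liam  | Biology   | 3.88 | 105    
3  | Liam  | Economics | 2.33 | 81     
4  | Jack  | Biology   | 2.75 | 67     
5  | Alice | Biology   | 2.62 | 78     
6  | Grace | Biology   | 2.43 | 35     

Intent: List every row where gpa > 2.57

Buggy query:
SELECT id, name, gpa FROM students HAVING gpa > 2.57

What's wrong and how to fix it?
Bug: This is a non-aggregate query (no GROUP BY, no aggregates), so in SQLite the HAVING clause is invalid here; a row-level condition belongs in WHERE

Fix: Use WHERE for row-level filtering

Corrected query:
SELECT id, name, gpa FROM students WHERE gpa > 2.57

Result:
id | name  | gpa 
---+-------+-----
1  | Frank | 3.34
2  | Liam  | 3.88
4  | Jack  | 2.75
5  | Alice | 2.62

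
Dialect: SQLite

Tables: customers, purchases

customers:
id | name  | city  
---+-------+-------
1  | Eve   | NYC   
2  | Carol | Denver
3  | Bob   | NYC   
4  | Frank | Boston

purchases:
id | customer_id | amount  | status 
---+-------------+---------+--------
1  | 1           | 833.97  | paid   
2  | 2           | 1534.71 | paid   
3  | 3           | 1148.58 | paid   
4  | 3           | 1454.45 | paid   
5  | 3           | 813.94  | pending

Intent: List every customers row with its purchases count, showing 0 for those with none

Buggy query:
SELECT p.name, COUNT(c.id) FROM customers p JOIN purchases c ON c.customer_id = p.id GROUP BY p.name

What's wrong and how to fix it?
Bug: An inner join excludes parents with zero children

Fix: Use LEFT JOIN so parents without children still appear (COUNT(c.id) gives 0)

Corrected query:
SELECT p.name, COUNT(c.id) FROM customers p LEFT JOIN purchases c ON c.customer_id = p.id GROUP BY p.name

Result:
name  | COUNT(c.id)
------+------------
Bob   | 3          
Carol | 1          
Eve   | 1          
Frank | 0          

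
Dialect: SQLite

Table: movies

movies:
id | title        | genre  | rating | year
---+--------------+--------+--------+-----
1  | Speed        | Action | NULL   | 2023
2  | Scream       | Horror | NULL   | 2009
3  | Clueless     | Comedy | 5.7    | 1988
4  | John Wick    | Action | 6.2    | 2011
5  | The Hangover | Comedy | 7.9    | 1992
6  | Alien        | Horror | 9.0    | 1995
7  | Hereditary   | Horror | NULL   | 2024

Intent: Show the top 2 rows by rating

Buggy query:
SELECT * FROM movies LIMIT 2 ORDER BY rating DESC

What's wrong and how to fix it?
Bug: ORDER BY cannot follow LIMIT; LIMIT is the final clause

Fix: Sort with ORDER BY, then apply LIMIT

Corrected query:
SELECT * FROM movies ORDER BY rating DESC LIMIT 2

Result:
id | title        | genre  | rating | year
---+--------------+--------+--------+-----
6  | Alien        | Horror | 9      | 1995
5  | The Hangover | Comedy | 7.9    | 1992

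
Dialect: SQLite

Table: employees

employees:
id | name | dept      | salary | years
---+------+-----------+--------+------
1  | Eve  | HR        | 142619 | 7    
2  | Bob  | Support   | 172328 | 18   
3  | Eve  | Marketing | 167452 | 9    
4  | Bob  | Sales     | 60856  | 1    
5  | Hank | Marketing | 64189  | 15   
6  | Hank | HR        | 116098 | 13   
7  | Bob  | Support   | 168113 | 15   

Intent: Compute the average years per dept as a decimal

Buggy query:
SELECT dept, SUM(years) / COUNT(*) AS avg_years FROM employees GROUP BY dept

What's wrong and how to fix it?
Bug: Both operands are integers, so '/' performs integer division and truncates

Fix: Multiply by 1.0 (or CAST to REAL) to force floating-point division

Corrected query:
SELECT dept, SUM(years) * 1.0 / COUNT(*) AS avg_years FROM employees GROUP BY dept

Result:
dept      | avg_years
----------+----------
HR        | 10       
Marketing | 12       
Sales     | 1        
Support   | 16.5     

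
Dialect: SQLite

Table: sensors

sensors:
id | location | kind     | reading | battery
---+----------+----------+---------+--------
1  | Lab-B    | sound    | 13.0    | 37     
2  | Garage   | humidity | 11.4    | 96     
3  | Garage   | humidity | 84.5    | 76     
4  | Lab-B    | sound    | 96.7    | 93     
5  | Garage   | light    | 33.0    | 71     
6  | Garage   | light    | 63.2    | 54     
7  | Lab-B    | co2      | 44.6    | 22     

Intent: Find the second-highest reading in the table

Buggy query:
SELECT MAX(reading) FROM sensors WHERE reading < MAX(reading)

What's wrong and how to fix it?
Bug: The inner MAX is an aggregate inside WHERE, which is not allowed

Fix: Put the inner MAX in a scalar subquery

Corrected query:
SELECT MAX(reading) FROM sensors WHERE reading < (SELECT MAX(reading) FROM sensors)

Result:
MAX(reading)
------------
84.5        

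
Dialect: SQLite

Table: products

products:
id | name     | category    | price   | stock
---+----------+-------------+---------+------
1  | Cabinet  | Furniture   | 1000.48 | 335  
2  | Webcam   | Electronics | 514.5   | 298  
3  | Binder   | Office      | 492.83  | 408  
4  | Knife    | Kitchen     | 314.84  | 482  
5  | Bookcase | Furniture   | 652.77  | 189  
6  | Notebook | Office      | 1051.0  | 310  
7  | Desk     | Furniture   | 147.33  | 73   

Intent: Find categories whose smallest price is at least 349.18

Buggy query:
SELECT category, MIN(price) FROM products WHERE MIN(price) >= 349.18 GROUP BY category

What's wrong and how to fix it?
Bug: Aggregates like MIN are computed per group after WHERE runs

Fix: Use HAVING for the per-group MIN condition

Corrected query:
SELECT category, MIN(price) FROM products GROUP BY category HAVING MIN(price) >= 349.18

Result:
category    | MIN(price)
------------+-----------
Electronics | 514.5     
Office      | 492.83    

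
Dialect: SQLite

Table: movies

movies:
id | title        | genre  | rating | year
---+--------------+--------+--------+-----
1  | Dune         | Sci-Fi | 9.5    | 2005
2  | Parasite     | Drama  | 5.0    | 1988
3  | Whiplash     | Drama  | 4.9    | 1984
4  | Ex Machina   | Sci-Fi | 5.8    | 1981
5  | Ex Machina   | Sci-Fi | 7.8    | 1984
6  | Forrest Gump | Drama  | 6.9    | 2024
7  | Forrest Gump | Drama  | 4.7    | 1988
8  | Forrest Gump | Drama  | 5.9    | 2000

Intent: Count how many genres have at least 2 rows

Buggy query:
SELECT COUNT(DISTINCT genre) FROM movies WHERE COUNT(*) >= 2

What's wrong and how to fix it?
Bug: WHERE filters individual rows, not groups, so a group-level COUNT is invalid there

Fix: Use a subquery that GROUPs and filters with HAVING, then count its rows

Corrected query:
SELECT COUNT(*) FROM (SELECT genre FROM movies GROUP BY genre HAVING COUNT(*) >= 2)

Result:
COUNT(*)
--------
2       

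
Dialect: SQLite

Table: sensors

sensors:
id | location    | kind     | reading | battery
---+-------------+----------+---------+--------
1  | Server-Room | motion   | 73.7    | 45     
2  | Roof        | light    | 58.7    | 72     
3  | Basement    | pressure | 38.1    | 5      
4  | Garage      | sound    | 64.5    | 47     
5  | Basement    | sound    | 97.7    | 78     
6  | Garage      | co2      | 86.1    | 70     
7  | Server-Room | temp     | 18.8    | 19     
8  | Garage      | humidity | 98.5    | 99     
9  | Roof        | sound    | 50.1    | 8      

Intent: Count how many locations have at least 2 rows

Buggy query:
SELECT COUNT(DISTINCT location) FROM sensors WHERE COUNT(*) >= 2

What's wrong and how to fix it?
Bug: COUNT(*) cannot appear in WHERE; the per-group count doesn't exist yet

Fix: Use a subquery that GROUPs and filters with HAVING, then count its rows

Corrected query:
SELECT COUNT(*) FROM (SELECT location FROM sensors GROUP BY location HAVING COUNT(*) >= 2)

Result:
COUNT(*)
--------
4       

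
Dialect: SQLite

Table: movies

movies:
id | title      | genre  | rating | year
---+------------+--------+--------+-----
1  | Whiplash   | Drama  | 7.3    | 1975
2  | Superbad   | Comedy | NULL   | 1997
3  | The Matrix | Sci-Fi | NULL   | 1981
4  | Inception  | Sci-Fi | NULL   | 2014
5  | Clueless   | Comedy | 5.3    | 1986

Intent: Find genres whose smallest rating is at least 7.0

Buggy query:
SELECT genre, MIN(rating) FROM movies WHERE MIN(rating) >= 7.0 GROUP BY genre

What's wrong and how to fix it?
Bug: MIN() in WHERE is a misuse of aggregate

Fix: Use HAVING for the per-group MIN condition

Corrected query:
SELECT genre, MIN(rating) FROM movies GROUP BY genre HAVING MIN(rating) >= 7.0

Result:
genre | MIN(rating)
------+------------
Drama | 7.3        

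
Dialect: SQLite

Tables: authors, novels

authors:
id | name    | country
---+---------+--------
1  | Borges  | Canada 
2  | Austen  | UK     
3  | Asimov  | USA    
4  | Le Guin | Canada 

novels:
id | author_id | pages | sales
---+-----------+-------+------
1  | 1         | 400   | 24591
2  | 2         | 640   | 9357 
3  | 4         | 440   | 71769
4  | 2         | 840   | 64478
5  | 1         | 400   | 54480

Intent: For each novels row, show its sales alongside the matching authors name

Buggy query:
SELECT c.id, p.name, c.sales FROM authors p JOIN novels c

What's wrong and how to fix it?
Bug: Missing join condition: each novels row is matched to all authors rows instead of just its own

Fix: Add ON c.author_id = p.id to the JOIN

Corrected query:
SELECT c.id, p.name, c.sales FROM authors p JOIN novels c ON c.author_id = p.id

Result:
id | name    | sales
---+---------+------
1  | Borges  | 24591
2  | Austen  | 9357 
3  | Le Guin | 71769
4  | Austen  | 64478
5  | Borges  | 54480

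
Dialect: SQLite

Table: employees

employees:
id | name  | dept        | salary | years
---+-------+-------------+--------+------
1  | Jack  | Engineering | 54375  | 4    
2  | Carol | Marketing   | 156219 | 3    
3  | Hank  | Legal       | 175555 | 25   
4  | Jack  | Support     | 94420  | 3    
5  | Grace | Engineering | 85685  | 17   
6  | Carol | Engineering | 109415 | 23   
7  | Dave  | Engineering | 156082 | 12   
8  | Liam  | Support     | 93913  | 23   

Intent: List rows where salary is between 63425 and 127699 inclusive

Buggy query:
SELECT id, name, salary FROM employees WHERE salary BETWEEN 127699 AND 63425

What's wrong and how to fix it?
Bug: BETWEEN expects the lower bound first; with 127699 AND 63425 the range is empty

Fix: Swap the bounds so the smaller value comes first

Corrected query:
SELECT id, name, salary FROM employees WHERE salary BETWEEN 63425 AND 127699

Result:
id | name  | salary
---+-------+-------
4  | Jack  | 94420 
5  | Grace | 85685 
6  | Carol | 109415
8  | Liam  | 93913 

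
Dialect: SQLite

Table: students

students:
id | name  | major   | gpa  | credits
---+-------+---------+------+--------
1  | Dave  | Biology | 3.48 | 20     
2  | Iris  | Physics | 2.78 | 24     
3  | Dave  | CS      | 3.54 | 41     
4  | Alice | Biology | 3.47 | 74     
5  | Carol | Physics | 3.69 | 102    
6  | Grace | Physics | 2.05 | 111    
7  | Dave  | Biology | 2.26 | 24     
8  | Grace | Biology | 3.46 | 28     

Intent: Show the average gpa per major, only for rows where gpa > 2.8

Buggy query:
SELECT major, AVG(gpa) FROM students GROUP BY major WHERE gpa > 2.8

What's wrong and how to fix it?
Bug: WHERE cannot follow GROUP BY

Fix: Place WHERE between FROM and GROUP BY

Corrected query:
SELECT major, AVG(gpa) FROM students WHERE gpa > 2.8 GROUP BY major

Result:
major   | AVG(gpa)
--------+---------
Biology | 3.47    
CS      | 3.54    
Physics | 3.69    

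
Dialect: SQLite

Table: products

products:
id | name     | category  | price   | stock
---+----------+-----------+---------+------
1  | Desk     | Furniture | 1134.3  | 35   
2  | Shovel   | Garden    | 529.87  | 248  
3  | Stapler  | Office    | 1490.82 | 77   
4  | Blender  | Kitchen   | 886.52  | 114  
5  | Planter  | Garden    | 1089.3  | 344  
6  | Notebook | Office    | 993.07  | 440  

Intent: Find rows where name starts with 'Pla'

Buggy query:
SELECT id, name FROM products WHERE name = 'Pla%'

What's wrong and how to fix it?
Bug: '=' compares the literal string including the % character; pattern matching needs LIKE

Fix: Replace '=' with LIKE so 'Pla%' is treated as a pattern

Corrected query:
SELECT id, name FROM products WHERE name LIKE 'Pla%'

Result:
id | name   
---+--------
5  | Planter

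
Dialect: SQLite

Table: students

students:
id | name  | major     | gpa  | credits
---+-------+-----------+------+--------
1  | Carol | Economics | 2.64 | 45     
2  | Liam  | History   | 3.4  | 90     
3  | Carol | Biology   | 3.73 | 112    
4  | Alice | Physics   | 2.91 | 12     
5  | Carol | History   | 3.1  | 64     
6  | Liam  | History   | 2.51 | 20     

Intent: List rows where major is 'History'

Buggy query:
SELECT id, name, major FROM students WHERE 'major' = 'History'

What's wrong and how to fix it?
Bug: Single quotes denote string literals in SQL; the column name is being compared as a constant string

Fix: Remove the quotes around the column name (or use double quotes for an identifier)

Corrected query:
SELECT id, name, major FROM students WHERE major = 'History'

Result:
id | name  | major  
---+-------+--------
2  | Liam  | History
5  | Carol | History
6  | Liam  | History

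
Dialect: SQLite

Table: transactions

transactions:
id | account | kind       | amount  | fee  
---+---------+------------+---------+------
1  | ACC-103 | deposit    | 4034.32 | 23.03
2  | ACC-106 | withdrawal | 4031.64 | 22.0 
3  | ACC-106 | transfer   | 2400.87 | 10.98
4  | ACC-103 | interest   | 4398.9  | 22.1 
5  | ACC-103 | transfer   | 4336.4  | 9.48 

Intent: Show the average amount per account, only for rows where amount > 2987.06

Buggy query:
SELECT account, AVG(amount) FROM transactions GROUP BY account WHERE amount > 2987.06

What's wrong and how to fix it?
Bug: WHERE cannot follow GROUP BY

Fix: Move the WHERE clause before GROUP BY

Corrected query:
SELECT account, AVG(amount) FROM transactions WHERE amount > 2987.06 GROUP BY account

Result:
account | AVG(amount)
--------+------------
ACC-103 | 4256.54    
ACC-106 | 4031.64    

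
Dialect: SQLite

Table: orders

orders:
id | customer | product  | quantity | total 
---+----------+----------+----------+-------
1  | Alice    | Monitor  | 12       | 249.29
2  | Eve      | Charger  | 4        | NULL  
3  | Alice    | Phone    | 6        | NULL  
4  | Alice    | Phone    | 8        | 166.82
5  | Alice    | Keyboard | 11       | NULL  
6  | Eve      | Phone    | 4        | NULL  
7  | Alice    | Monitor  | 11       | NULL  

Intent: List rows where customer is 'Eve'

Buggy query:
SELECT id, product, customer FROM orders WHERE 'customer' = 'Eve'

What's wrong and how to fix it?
Bug: Single quotes denote string literals in SQL; the column name is being compared as a constant string

Fix: Remove the quotes around the column name (or use double quotes for an identifier)

Corrected query:
SELECT id, product, customer FROM orders WHERE customer = 'Eve'

Result:
id | product | customer
---+---------+---------
2  | Charger | Eve     
6  | Phone   | Eve     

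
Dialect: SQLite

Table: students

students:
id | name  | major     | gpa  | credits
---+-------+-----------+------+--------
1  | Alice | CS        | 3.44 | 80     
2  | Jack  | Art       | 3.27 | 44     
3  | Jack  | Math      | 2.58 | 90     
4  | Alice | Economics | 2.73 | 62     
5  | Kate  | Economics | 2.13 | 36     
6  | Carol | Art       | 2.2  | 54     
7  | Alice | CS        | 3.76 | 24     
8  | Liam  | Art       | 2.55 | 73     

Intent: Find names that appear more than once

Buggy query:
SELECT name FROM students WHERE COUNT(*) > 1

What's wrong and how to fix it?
Bug: WHERE can't reference COUNT(*); aggregates are computed after WHERE

Fix: Group first, then use HAVING for the count condition

Corrected query:
SELECT name FROM students GROUP BY name HAVING COUNT(*) > 1

Result:
name 
-----
Alice
Jack 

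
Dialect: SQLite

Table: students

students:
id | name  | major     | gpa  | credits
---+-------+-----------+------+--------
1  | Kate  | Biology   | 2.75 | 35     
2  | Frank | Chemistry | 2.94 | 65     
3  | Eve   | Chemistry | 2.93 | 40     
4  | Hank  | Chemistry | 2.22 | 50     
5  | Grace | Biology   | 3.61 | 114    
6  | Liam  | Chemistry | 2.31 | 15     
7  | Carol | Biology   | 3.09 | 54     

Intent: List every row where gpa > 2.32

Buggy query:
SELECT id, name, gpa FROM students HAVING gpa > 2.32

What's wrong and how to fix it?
Bug: This is a non-aggregate query (no GROUP BY, no aggregates), so in SQLite the HAVING clause is invalid here; a row-level condition belongs in WHERE

Fix: Replace HAVING with WHERE since the condition applies to individual rows

Corrected query:
SELECT id, name, gpa FROM students WHERE gpa > 2.32

Result:
id | name  | gpa 
---+-------+-----
1  | Kate  | 2.75
2  | Frank | 2.94
3  | Eve   | 2.93
5  | Grace | 3.61
7  | Carol | 3.09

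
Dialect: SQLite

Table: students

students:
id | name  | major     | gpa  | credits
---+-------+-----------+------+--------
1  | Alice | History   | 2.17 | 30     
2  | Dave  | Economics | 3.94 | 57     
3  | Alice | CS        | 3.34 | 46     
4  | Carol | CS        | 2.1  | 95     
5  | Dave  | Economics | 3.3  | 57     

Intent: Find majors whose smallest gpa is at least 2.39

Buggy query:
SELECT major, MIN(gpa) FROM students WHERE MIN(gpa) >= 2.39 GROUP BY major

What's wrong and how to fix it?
Bug: MIN() in WHERE is a misuse of aggregate

Fix: Replace WHERE with HAVING after the GROUP BY

Corrected query:
SELECT major, MIN(gpa) FROM students GROUP BY major HAVING MIN(gpa) >= 2.39

Result:
major     | MIN(gpa)
----------+---------
Economics | 3.3     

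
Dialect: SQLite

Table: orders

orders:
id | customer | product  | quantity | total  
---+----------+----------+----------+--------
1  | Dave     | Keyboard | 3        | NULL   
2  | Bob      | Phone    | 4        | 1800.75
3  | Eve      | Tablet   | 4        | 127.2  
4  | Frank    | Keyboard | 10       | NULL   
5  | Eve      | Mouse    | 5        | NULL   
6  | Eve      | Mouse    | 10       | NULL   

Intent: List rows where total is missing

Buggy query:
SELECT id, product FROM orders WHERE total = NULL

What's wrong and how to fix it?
Bug: Comparing to NULL with '=' never matches; NULL = NULL is unknown, not true

Fix: Replace '= NULL' with 'IS NULL'

Corrected query:
SELECT id, product FROM orders WHERE total IS NULL

Result:
id | product 
---+---------
1  | Keyboard
4  | Keyboard
5  | Mouse   
6  | Mouse   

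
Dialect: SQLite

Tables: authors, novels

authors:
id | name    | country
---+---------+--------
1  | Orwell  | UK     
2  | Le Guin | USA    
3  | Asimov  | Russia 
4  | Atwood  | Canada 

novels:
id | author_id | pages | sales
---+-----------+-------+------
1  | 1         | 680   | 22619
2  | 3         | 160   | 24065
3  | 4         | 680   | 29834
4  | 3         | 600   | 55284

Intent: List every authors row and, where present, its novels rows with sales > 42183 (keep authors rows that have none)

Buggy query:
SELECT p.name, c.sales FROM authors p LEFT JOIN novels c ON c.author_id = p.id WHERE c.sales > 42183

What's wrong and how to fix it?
Bug: Filtering c.sales in WHERE discards the NULL rows produced by LEFT JOIN, turning it into an inner join

Fix: Put 'c.sales > 42183' in the JOIN's ON clause instead of WHERE

Corrected query:
SELECT p.name, c.sales FROM authors p LEFT JOIN novels c ON c.author_id = p.id AND c.sales > 42183

Result:
name    | sales
--------+------
Orwell  | NULL 
Le Guin | NULL 
Asimov  | 55284
Atwood  | NULL 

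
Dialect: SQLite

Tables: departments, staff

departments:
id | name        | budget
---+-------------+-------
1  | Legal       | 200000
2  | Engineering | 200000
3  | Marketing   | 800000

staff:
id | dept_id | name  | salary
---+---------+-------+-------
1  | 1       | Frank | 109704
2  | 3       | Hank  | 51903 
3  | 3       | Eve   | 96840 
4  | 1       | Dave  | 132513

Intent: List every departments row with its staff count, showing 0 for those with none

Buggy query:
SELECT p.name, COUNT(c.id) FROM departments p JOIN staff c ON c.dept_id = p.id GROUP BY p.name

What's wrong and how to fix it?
Bug: INNER JOIN drops departments rows that have no matching staff rows

Fix: Use LEFT JOIN so parents without children still appear (COUNT(c.id) gives 0)

Corrected query:
SELECT p.name, COUNT(c.id) FROM departments p LEFT JOIN staff c ON c.dept_id = p.id GROUP BY p.name

Result:
name        | COUNT(c.id)
------------+------------
Engineering | 0          
Legal       | 2          
Marketing   | 2          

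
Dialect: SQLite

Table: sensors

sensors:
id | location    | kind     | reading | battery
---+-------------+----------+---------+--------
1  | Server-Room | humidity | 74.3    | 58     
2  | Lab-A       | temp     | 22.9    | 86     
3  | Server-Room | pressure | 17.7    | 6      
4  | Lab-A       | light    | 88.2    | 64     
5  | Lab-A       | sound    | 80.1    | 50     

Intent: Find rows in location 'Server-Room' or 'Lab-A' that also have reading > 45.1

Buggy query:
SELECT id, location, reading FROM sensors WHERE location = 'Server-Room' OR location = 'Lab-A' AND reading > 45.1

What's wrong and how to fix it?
Bug: Without parentheses, AND is evaluated before OR, so the reading filter only applies to the 'Lab-A' branch

Fix: Group the OR with parentheses (or use IN), then AND the threshold

Corrected query:
SELECT id, location, reading FROM sensors WHERE (location = 'Server-Room' OR location = 'Lab-A') AND reading > 45.1

Result:
id | location    | reading
---+-------------+--------
1  | Server-Room | 74.3   
4  | Lab-A       | 88.2   
5  | Lab-A       | 80.1   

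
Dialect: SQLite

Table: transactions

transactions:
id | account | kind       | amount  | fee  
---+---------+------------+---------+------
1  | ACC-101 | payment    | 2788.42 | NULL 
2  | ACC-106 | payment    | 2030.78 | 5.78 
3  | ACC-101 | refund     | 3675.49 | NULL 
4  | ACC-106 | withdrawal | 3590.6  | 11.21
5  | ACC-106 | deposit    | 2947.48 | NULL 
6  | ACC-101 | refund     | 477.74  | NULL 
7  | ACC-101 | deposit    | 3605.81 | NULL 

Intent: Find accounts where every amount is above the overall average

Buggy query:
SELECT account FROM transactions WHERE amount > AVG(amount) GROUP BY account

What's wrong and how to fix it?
Bug: AVG() is an aggregate; it can't sit directly in WHERE

Fix: Use a subquery for AVG and a HAVING MIN(...) filter so the condition holds for every row in the group

Corrected query:
SELECT account FROM transactions GROUP BY account HAVING MIN(amount) > (SELECT AVG(amount) FROM transactions)

Result:
(no rows)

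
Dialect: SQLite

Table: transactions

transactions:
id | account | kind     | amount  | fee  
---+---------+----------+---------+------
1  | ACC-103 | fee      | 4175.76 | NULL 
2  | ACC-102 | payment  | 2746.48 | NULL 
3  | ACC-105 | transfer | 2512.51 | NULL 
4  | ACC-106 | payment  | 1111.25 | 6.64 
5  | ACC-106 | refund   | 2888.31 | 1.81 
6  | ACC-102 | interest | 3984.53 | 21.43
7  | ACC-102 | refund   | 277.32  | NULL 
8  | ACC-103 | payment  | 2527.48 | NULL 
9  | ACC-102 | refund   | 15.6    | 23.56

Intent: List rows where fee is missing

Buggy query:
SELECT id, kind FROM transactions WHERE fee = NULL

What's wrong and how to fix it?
Bug: Comparing to NULL with '=' never matches; NULL = NULL is unknown, not true

Fix: Replace '= NULL' with 'IS NULL'

Corrected query:
SELECT id, kind FROM transactions WHERE fee IS NULL

Result:
id | kind    
---+---------
1  | fee     
2  | payment 
3  | transfer
7  | refund  
8  | payment 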